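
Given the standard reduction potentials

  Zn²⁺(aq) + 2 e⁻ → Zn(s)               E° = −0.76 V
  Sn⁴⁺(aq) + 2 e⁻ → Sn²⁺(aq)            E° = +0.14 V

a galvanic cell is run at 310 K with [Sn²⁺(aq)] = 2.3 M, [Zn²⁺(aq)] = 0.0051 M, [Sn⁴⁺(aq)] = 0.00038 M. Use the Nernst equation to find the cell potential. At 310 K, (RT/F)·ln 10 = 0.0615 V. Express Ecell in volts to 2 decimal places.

The Sn⁴⁺/Sn²⁺ couple has the more positive E°, so it is the cathode; Zn²⁺/Zn is the anode.
The standard potential is +0.14 − (−0.76) = +0.90 V and the balanced reaction transfers n = 2 electrons.
Balancing gives Sn⁴⁺(aq) + Zn(s) → Sn²⁺(aq) + Zn²⁺(aq); hence Q = ([Sn²⁺(aq)]·[Zn²⁺(aq)]) / [Sn⁴⁺(aq)] = 30.9 (log Q = 1.490).
E = E° − (0.0615/n)·log Q = +0.90 − (0.0615/2)(1.490) = +0.85 V.

+0.85 V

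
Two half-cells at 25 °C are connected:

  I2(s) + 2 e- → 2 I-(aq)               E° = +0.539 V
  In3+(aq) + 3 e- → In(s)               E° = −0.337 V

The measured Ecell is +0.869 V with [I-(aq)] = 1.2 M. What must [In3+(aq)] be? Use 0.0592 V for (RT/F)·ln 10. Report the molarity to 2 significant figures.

1.3 M

The I₂/I⁻ couple has the larger reduction potential, so it is the cathode: E°cell = +0.539 − (−0.337) = +0.876 V and n = 6.
Since E = E° − (0.0592/n)·log Q, log Q = n(E° − E)/0.0592 = 0.709.
The balanced reaction is 3 I2(s) + 2 In(s) → 6 I-(aq) + 2 In3+(aq), so Q = [I-(aq)]^6·[In3+(aq)]^2.
Isolating [In3+(aq)] in Q = 10^{0.709} yields log [In3+(aq)] = 0.117, i.e. 1.3 M.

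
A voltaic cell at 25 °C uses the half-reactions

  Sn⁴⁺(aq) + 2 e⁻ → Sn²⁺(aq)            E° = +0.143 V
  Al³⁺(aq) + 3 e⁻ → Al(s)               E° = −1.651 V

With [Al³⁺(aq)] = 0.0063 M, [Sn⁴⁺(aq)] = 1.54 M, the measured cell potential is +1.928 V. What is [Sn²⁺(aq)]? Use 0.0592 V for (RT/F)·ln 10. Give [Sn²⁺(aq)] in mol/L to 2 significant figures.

0.0013 M

With Sn⁴⁺/Sn²⁺ at the cathode and Al³⁺/Al at the anode, E°cell = +0.143 − (−1.651) = +1.794 V (n = 6).
From the Nernst equation, log Q = n(E° − E)/0.0592 = 6·(+1.794 − (+1.928))/0.0592 = −13.581.
For 3 Sn⁴⁺(aq) + 2 Al(s) → 3 Sn²⁺(aq) + 2 Al³⁺(aq), the reaction quotient is Q = ([Sn²⁺(aq)]^3·[Al³⁺(aq)]^2) / [Sn⁴⁺(aq)]^3.
Solving for the unknown gives log [Sn²⁺(aq)] = −2.872, so [Sn²⁺(aq)] ≈ 0.0013 M.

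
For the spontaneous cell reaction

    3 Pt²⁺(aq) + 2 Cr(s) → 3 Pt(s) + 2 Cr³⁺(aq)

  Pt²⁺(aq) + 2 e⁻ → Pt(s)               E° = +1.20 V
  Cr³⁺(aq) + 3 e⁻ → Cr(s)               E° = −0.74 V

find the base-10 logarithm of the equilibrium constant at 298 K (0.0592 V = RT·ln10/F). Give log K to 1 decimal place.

log K = 196.6

The Pt²⁺/Pt couple is reduced (cathode); E°cell = +1.20 − (−0.74) = +1.94 V with n = 6.
At equilibrium E = 0, so log K = nE°cell / 0.0592 = (6)(+1.94) / 0.0592 = 196.6.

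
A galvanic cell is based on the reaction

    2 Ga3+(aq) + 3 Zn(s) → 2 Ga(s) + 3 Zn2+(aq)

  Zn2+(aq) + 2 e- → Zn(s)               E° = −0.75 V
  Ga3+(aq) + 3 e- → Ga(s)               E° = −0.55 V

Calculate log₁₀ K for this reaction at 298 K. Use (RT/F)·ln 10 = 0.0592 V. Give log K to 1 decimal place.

log K = 20.3

The Ga³⁺/Ga couple is reduced (cathode); E°cell = −0.55 − (−0.75) = +0.20 V with n = 6.
At equilibrium E = 0, so log K = nE°cell / 0.0592 = (6)(+0.20) / 0.0592 = 20.3.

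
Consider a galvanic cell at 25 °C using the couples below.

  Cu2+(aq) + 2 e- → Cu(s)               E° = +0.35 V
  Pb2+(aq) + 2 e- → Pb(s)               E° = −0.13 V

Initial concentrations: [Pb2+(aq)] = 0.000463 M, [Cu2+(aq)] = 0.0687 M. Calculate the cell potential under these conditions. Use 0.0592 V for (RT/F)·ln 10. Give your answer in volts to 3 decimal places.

+0.544 V

Since E°(Cu²⁺/Cu) > E°(Pb²⁺/Pb), Cu²⁺/Cu serves as the cathode.
E°cell = +0.35 − (−0.13) = +0.48 V, with n = 2 electrons transferred.
The balanced reaction is Cu2+(aq) + Pb(s) → Cu(s) + Pb2+(aq), so Q = [Pb2+(aq)] / [Cu2+(aq)] = 0.00674 and log Q = −2.171.
Applying E = E° − (RT ln10/nF)·log Q gives +0.48 − (0.0592/2)(−2.171) = +0.544 V.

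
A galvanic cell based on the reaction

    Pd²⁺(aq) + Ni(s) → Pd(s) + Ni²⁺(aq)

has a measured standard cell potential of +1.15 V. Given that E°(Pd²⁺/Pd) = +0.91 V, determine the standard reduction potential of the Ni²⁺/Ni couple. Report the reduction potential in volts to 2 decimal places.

−0.24 V

In the reaction as written the Pd²⁺/Pd couple is reduced (cathode) and Ni²⁺/Ni is oxidized (anode), so E°cell = E°(Pd²⁺/Pd) − E°(Ni²⁺/Ni).
E°(Ni²⁺/Ni) = E°(cathode) − E°cell = +0.91 − (+1.15) = −0.24 V.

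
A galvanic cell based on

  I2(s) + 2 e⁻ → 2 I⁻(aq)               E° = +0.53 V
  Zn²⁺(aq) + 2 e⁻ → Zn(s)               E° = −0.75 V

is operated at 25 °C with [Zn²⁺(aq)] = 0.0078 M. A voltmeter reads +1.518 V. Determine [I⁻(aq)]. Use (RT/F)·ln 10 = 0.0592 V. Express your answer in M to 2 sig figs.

The I₂/I⁻ couple has the larger reduction potential, so it is the cathode: E°cell = +0.53 − (−0.75) = +1.28 V and n = 2.
From the Nernst equation, log Q = n(E° − E)/0.0592 = 2·(+1.28 − (+1.518))/0.0592 = −8.041.
Balancing electrons gives I2(s) + Zn(s) → 2 I⁻(aq) + Zn²⁺(aq); thus Q = [I⁻(aq)]^2·[Zn²⁺(aq)].
Solving for the unknown gives log [I⁻(aq)] = −2.967, so [I⁻(aq)] ≈ 0.0011 M.

0.0011 M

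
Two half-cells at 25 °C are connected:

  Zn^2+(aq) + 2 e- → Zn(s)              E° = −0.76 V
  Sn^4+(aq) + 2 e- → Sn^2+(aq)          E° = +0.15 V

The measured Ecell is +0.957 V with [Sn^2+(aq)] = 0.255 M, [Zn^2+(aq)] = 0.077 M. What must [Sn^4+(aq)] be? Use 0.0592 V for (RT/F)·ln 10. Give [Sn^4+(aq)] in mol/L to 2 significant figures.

Sn⁴⁺/Sn²⁺ is the cathode (higher E°); E°cell = +0.15 − (−0.76) = +0.91 V with n = 2.
Since E = E° − (0.0592/n)·log Q, log Q = n(E° − E)/0.0592 = −1.588.
The balanced reaction is Sn^4+(aq) + Zn(s) → Sn^2+(aq) + Zn^2+(aq), so Q = ([Sn^2+(aq)]·[Zn^2+(aq)]) / [Sn^4+(aq)].
Isolating [Sn^4+(aq)] in Q = 10^{−1.588} yields log [Sn^4+(aq)] = −0.119, i.e. 0.76 M.

0.76 M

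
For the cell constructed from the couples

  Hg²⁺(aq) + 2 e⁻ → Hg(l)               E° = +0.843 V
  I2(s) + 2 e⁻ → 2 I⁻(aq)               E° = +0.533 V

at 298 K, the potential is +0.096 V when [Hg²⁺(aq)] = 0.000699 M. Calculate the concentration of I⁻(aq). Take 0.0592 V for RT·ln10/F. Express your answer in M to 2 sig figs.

0.0092 M

The Hg²⁺/Hg couple has the larger reduction potential, so it is the cathode: E°cell = +0.843 − (+0.533) = +0.310 V and n = 2.
Rearranging E = E° − (0.0592/n)·log Q gives log Q = 2(+0.310 − (+0.096))/0.0592 = 7.230.
For Hg²⁺(aq) + 2 I⁻(aq) → Hg(l) + I2(s), the reaction quotient is Q = 1 / ([Hg²⁺(aq)]·[I⁻(aq)]^2).
Substituting the known concentrations and solving, log [I⁻(aq)] = −2.037 and [I⁻(aq)] = 0.0092 M.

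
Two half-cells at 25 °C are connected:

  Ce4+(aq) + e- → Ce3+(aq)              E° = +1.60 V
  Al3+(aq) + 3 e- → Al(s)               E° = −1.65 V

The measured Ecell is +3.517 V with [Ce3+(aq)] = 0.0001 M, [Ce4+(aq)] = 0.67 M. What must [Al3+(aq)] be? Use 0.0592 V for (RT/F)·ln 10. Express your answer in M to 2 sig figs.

With Ce⁴⁺/Ce³⁺ at the cathode and Al³⁺/Al at the anode, E°cell = +1.60 − (−1.65) = +3.25 V (n = 3).
Since E = E° − (0.0592/n)·log Q, log Q = n(E° − E)/0.0592 = −13.530.
Balancing electrons gives 3 Ce4+(aq) + Al(s) → 3 Ce3+(aq) + Al3+(aq); thus Q = ([Ce3+(aq)]^3·[Al3+(aq)]) / [Ce4+(aq)]^3.
Substituting the known concentrations and solving, log [Al3+(aq)] = −2.052 and [Al3+(aq)] = 0.0089 M.

0.0089 M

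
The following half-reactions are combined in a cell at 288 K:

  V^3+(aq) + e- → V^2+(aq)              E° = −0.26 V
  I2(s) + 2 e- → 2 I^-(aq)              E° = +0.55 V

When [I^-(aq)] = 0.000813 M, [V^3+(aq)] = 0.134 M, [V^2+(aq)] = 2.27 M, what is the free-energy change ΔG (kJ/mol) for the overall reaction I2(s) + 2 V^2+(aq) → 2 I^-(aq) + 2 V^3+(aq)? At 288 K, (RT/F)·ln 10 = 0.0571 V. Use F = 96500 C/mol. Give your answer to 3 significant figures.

With I₂/I⁻ reduced at the cathode, E°cell = +0.55 − (−0.26) = +0.81 V and n = 2.
Here Q = ([I^-(aq)]^2·[V^3+(aq)]^2) / [V^2+(aq)]^2 = 2.3×10^−9 (log Q = −8.638), giving E = +0.81 − (0.0571/2)·(−8.638) = +1.0566 V.
Then ΔG = −nFE = −2 × 96500 × +1.0566 J/mol = −204 kJ/mol.

−204 kJ/mol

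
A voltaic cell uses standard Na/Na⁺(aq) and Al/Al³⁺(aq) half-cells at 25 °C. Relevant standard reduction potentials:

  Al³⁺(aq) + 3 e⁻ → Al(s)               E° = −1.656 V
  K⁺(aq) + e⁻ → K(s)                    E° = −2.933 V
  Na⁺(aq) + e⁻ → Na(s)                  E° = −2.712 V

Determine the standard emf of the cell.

+1.056 V

The Al³⁺/Al couple has the higher E°, so Al ion is reduced (cathode) and Na is oxidized (anode).
E°cell = E°(cathode) − E°(anode) = −1.656 − (−2.712) = +1.056 V.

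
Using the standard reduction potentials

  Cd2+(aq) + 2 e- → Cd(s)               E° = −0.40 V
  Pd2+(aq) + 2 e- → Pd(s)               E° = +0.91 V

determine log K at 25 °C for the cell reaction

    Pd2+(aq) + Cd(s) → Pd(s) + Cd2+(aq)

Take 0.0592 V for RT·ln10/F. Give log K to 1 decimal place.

The Pd²⁺/Pd couple is reduced (cathode); E°cell = +0.91 − (−0.40) = +1.31 V with n = 2.
At equilibrium E = 0, so log K = nE°cell / 0.0592 = (2)(+1.31) / 0.0592 = 44.3.

log K = 44.3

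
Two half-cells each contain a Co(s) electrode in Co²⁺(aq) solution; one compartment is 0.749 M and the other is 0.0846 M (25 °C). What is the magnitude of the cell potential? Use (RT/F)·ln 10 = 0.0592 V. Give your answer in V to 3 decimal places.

0.028 V

For a concentration cell E°cell = 0, since both electrodes use the same couple.
The compartment with the higher Co²⁺(aq) concentration (0.749 M) acts as the cathode; ions are reduced there and produced at the dilute (0.0846 M) anode.
With n = 2, Ecell = −(0.0592/2)·log([dilute]/[conc]) = −(0.0592/2)·log(0.0846/0.749) = +0.028 V.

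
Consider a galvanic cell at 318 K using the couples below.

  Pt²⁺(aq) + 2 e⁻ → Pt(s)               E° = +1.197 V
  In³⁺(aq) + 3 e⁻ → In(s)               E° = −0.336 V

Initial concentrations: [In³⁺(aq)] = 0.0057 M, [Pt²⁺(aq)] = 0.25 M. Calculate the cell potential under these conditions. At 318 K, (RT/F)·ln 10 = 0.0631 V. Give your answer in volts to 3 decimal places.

+1.561 V

Since E°(Pt²⁺/Pt) > E°(In³⁺/In), Pt²⁺/Pt serves as the cathode.
E°cell = +1.197 − (−0.336) = +1.533 V, with n = 6 electrons transferred.
For the overall reaction 3 Pt²⁺(aq) + 2 In(s) → 3 Pt(s) + 2 In³⁺(aq), Q = [In³⁺(aq)]^2 / [Pt²⁺(aq)]^3 = 0.00208, giving log Q = −2.682.
E = E° − (0.0631/n)·log Q = +1.533 − (0.0631/6)(−2.682) = +1.561 V.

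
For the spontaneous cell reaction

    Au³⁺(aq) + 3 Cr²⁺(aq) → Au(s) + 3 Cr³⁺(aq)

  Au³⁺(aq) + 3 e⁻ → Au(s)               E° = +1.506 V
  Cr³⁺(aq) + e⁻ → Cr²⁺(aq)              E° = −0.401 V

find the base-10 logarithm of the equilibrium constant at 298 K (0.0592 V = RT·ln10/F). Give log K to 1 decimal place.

log K = 96.6

The Au³⁺/Au couple is reduced (cathode); E°cell = +1.506 − (−0.401) = +1.907 V with n = 3.
At equilibrium E = 0, so log K = nE°cell / 0.0592 = (3)(+1.907) / 0.0592 = 96.6.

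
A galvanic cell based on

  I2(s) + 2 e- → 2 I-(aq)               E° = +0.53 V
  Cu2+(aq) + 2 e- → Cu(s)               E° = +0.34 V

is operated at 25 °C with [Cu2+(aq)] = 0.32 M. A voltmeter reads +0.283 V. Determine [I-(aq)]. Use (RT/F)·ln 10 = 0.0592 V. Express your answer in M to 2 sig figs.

0.047 M

The I₂/I⁻ couple has the larger reduction potential, so it is the cathode: E°cell = +0.53 − (+0.34) = +0.19 V and n = 2.
Rearranging E = E° − (0.0592/n)·log Q gives log Q = 2(+0.19 − (+0.283))/0.0592 = −3.142.
Balancing electrons gives I2(s) + Cu(s) → 2 I-(aq) + Cu2+(aq); thus Q = [I-(aq)]^2·[Cu2+(aq)].
Solving for the unknown gives log [I-(aq)] = −1.324, so [I-(aq)] ≈ 0.047 M.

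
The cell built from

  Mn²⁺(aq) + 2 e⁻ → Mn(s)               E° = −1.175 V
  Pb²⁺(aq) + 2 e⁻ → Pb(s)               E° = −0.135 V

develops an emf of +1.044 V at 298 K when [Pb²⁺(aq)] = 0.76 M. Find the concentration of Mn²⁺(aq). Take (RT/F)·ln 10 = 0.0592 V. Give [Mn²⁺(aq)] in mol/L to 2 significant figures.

The Pb²⁺/Pb couple has the larger reduction potential, so it is the cathode: E°cell = −0.135 − (−1.175) = +1.040 V and n = 2.
Rearranging E = E° − (0.0592/n)·log Q gives log Q = 2(+1.040 − (+1.044))/0.0592 = −0.135.
The balanced reaction is Pb²⁺(aq) + Mn(s) → Pb(s) + Mn²⁺(aq), so Q = [Mn²⁺(aq)] / [Pb²⁺(aq)].
Solving for the unknown gives log [Mn²⁺(aq)] = −0.254, so [Mn²⁺(aq)] ≈ 0.56 M.

0.56 M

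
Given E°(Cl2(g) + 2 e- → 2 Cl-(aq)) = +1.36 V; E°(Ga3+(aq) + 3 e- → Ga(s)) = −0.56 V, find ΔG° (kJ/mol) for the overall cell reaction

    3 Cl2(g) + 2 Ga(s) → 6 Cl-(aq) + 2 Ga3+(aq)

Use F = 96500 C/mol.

In the reaction as written Cl2(g) is reduced, so the Cl₂/Cl⁻ couple is the cathode and Ga³⁺/Ga is the anode.
E°cell = +1.36 − (−0.56) = +1.92 V; balancing electrons gives n = 6.
ΔG° = −nFE°cell = −(6)(96500)(+1.92) J/mol = −1112 kJ/mol.

−1112 kJ/mol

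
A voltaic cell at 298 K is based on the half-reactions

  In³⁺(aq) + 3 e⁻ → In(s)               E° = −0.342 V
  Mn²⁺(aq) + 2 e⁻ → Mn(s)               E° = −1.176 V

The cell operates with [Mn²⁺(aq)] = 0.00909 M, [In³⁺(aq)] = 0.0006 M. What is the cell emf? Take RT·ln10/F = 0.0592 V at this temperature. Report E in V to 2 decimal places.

+0.83 V

Since E°(In³⁺/In) > E°(Mn²⁺/Mn), In³⁺/In serves as the cathode.
The standard potential is −0.342 − (−1.176) = +0.834 V and the balanced reaction transfers n = 6 electrons.
The balanced reaction is 2 In³⁺(aq) + 3 Mn(s) → 2 In(s) + 3 Mn²⁺(aq), so Q = [Mn²⁺(aq)]^3 / [In³⁺(aq)]^2 = 2.09 and log Q = 0.319.
By the Nernst equation, E = +0.834 − (0.0592/6)·(0.319) = +0.83 V.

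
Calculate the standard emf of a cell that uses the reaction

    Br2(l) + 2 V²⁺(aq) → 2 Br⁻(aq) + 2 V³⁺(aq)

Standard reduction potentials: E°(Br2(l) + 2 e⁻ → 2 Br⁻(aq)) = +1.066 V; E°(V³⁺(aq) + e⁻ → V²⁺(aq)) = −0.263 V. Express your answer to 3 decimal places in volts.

In the reaction as written, Br2(l) is reduced (cathode) and V³⁺(aq) is produced by oxidation at the anode.
E°cell = E°(cathode) − E°(anode) = +1.066 − (−0.263) = +1.329 V.

+1.329 V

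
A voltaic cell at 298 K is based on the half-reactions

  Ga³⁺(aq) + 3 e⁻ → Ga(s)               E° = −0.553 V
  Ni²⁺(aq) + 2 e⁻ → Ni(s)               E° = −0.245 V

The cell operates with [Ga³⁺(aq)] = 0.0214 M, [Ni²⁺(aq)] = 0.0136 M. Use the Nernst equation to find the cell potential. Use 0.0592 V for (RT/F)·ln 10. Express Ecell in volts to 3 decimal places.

Ni²⁺/Ni is reduced (cathode, E° = −0.245 V) and Ga³⁺/Ga is oxidized (anode).
E°cell = E°cat − E°an = −0.245 − (−0.553) = +0.308 V; n = 6.
The balanced reaction is 3 Ni²⁺(aq) + 2 Ga(s) → 3 Ni(s) + 2 Ga³⁺(aq), so Q = [Ga³⁺(aq)]^2 / [Ni²⁺(aq)]^3 = 182 and log Q = 2.260.
By the Nernst equation, E = +0.308 − (0.0592/6)·(2.260) = +0.286 V.

+0.286 V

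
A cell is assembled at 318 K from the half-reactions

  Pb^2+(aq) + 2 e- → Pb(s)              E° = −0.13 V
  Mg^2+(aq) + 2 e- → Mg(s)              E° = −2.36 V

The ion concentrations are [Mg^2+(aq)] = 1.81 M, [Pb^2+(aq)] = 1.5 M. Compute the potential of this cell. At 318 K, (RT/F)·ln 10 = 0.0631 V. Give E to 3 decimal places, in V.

+2.227 V

Pb²⁺/Pb is reduced (cathode, E° = −0.13 V) and Mg²⁺/Mg is oxidized (anode).
E°cell = E°cat − E°an = −0.13 − (−2.36) = +2.23 V; n = 2.
Balancing gives Pb^2+(aq) + Mg(s) → Pb(s) + Mg^2+(aq); hence Q = [Mg^2+(aq)] / [Pb^2+(aq)] = 1.21 (log Q = 0.082).
E = E° − (0.0631/n)·log Q = +2.23 − (0.0631/2)(0.082) = +2.227 V.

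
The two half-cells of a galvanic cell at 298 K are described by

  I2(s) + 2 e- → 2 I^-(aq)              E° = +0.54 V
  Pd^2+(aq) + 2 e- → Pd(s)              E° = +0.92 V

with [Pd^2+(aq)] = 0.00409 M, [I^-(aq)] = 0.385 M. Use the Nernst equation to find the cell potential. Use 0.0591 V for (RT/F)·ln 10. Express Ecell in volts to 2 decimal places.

Pd²⁺/Pd is reduced (cathode, E° = +0.92 V) and I₂/I⁻ is oxidized (anode).
E°cell = E°cat − E°an = +0.92 − (+0.54) = +0.38 V; n = 2.
The balanced reaction is Pd^2+(aq) + 2 I^-(aq) → Pd(s) + I2(s), so Q = 1 / ([Pd^2+(aq)]·[I^-(aq)]^2) = 1.65×10^3 and log Q = 3.217.
By the Nernst equation, E = +0.38 − (0.0591/2)·(3.217) = +0.28 V.

+0.28 V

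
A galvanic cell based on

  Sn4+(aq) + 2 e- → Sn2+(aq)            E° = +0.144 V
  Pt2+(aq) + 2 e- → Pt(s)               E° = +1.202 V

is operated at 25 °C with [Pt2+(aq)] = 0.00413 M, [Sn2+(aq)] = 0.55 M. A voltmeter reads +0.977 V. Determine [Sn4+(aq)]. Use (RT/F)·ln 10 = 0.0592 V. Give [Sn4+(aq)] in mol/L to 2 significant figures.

The Pt²⁺/Pt couple has the larger reduction potential, so it is the cathode: E°cell = +1.202 − (+0.144) = +1.058 V and n = 2.
Since E = E° − (0.0592/n)·log Q, log Q = n(E° − E)/0.0592 = 2.736.
For Pt2+(aq) + Sn2+(aq) → Pt(s) + Sn4+(aq), the reaction quotient is Q = [Sn4+(aq)] / ([Pt2+(aq)]·[Sn2+(aq)]).
Isolating [Sn4+(aq)] in Q = 10^{2.736} yields log [Sn4+(aq)] = 0.092, i.e. 1.2 M.

1.2 M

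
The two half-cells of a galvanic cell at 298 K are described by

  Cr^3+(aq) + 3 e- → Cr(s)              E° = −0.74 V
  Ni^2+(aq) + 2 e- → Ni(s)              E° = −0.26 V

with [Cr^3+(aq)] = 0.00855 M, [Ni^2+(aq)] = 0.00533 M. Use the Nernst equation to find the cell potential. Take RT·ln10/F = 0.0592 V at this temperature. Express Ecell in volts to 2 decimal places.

+0.45 V

Since E°(Ni²⁺/Ni) > E°(Cr³⁺/Cr), Ni²⁺/Ni serves as the cathode.
The standard potential is −0.26 − (−0.74) = +0.48 V and the balanced reaction transfers n = 6 electrons.
Balancing gives 3 Ni^2+(aq) + 2 Cr(s) → 3 Ni(s) + 2 Cr^3+(aq); hence Q = [Cr^3+(aq)]^2 / [Ni^2+(aq)]^3 = 483 (log Q = 2.684).
E = E° − (0.0592/n)·log Q = +0.48 − (0.0592/6)(2.684) = +0.45 V.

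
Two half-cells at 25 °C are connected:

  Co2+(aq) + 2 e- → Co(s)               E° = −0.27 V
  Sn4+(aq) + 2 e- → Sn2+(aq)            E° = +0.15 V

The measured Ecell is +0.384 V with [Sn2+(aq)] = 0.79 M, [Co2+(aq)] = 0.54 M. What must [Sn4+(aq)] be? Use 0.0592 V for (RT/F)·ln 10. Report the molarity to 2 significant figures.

0.026 M

With Sn⁴⁺/Sn²⁺ at the cathode and Co²⁺/Co at the anode, E°cell = +0.15 − (−0.27) = +0.42 V (n = 2).
Rearranging E = E° − (0.0592/n)·log Q gives log Q = 2(+0.42 − (+0.384))/0.0592 = 1.216.
Balancing electrons gives Sn4+(aq) + Co(s) → Sn2+(aq) + Co2+(aq); thus Q = ([Sn2+(aq)]·[Co2+(aq)]) / [Sn4+(aq)].
Solving for the unknown gives log [Sn4+(aq)] = −1.586, so [Sn4+(aq)] ≈ 0.026 M.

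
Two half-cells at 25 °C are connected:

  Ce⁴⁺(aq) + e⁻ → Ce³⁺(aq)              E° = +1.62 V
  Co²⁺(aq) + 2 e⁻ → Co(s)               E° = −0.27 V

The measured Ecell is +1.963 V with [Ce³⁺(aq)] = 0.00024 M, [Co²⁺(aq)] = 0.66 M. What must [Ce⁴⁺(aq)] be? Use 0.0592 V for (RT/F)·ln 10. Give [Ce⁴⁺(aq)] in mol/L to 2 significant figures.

0.0033 M

With Ce⁴⁺/Ce³⁺ at the cathode and Co²⁺/Co at the anode, E°cell = +1.62 − (−0.27) = +1.89 V (n = 2).
Rearranging E = E° − (0.0592/n)·log Q gives log Q = 2(+1.89 − (+1.963))/0.0592 = −2.466.
The balanced reaction is 2 Ce⁴⁺(aq) + Co(s) → 2 Ce³⁺(aq) + Co²⁺(aq), so Q = ([Ce³⁺(aq)]^2·[Co²⁺(aq)]) / [Ce⁴⁺(aq)]^2.
Substituting the known concentrations and solving, log [Ce⁴⁺(aq)] = −2.477 and [Ce⁴⁺(aq)] = 0.0033 M.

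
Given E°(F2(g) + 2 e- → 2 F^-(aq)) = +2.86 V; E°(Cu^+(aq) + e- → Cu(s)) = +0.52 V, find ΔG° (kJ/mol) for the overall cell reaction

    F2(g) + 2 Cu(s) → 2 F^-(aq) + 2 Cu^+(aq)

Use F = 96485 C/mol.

In the reaction as written F2(g) is reduced, so the F₂/F⁻ couple is the cathode and Cu⁺/Cu is the anode.
E°cell = +2.86 − (+0.52) = +2.34 V; balancing electrons gives n = 2.
ΔG° = −nFE°cell = −(2)(96485)(+2.34) J/mol = −452 kJ/mol.

−452 kJ/mol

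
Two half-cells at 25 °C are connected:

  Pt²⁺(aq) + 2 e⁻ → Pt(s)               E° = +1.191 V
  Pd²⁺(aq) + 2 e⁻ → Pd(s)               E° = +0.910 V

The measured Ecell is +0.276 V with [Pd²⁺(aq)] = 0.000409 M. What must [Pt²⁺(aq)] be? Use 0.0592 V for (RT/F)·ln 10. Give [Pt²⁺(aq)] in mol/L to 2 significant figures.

With Pt²⁺/Pt at the cathode and Pd²⁺/Pd at the anode, E°cell = +1.191 − (+0.910) = +0.281 V (n = 2).
Since E = E° − (0.0592/n)·log Q, log Q = n(E° − E)/0.0592 = 0.169.
The balanced reaction is Pt²⁺(aq) + Pd(s) → Pt(s) + Pd²⁺(aq), so Q = [Pd²⁺(aq)] / [Pt²⁺(aq)].
Substituting the known concentrations and solving, log [Pt²⁺(aq)] = −3.557 and [Pt²⁺(aq)] = 0.00028 M.

0.00028 M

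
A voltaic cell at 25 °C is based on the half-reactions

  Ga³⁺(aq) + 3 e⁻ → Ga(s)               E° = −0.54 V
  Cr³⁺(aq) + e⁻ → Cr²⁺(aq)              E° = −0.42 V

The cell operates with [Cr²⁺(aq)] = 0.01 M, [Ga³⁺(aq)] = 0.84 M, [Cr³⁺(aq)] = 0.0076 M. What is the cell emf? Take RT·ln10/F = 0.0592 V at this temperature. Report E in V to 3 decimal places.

+0.114 V

Cr³⁺/Cr²⁺ is reduced (cathode, E° = −0.42 V) and Ga³⁺/Ga is oxidized (anode).
The standard potential is −0.42 − (−0.54) = +0.12 V and the balanced reaction transfers n = 3 electrons.
For the overall reaction 3 Cr³⁺(aq) + Ga(s) → 3 Cr²⁺(aq) + Ga³⁺(aq), Q = ([Cr²⁺(aq)]^3·[Ga³⁺(aq)]) / [Cr³⁺(aq)]^3 = 1.91, giving log Q = 0.282.
By the Nernst equation, E = +0.12 − (0.0592/3)·(0.282) = +0.114 V.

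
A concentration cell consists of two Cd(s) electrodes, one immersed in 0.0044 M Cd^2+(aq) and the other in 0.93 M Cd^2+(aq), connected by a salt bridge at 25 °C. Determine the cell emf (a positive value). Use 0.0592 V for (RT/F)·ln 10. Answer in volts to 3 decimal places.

For a concentration cell E°cell = 0, since both electrodes use the same couple.
The compartment with the higher Cd^2+(aq) concentration (0.93 M) acts as the cathode; ions are reduced there and produced at the dilute (0.0044 M) anode.
With n = 2, Ecell = −(0.0592/2)·log([dilute]/[conc]) = −(0.0592/2)·log(0.0044/0.93) = +0.069 V.

0.069 V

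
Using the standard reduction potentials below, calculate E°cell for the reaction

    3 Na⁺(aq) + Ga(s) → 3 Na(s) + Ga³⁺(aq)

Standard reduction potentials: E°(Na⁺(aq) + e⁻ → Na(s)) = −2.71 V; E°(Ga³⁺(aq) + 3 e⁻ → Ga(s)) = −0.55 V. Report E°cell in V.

Na⁺(aq) gains electrons, so the Na⁺/Na couple is the cathode; the Ga³⁺/Ga couple is the anode.
E°cell = E°(cathode) − E°(anode) = −2.71 − (−0.55) = −2.16 V.
The negative E°cell means the reaction is non-spontaneous in the direction written.

−2.16 V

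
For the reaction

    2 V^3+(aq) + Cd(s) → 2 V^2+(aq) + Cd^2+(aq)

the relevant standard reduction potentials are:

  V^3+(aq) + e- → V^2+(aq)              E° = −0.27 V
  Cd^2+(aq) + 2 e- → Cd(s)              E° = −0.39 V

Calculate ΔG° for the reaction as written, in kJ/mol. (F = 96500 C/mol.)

In the reaction as written V^3+(aq) is reduced, so the V³⁺/V²⁺ couple is the cathode and Cd²⁺/Cd is the anode.
E°cell = −0.27 − (−0.39) = +0.12 V; balancing electrons gives n = 2.
ΔG° = −nFE°cell = −(2)(96500)(+0.12) J/mol = −23.2 kJ/mol.

−23.2 kJ/mol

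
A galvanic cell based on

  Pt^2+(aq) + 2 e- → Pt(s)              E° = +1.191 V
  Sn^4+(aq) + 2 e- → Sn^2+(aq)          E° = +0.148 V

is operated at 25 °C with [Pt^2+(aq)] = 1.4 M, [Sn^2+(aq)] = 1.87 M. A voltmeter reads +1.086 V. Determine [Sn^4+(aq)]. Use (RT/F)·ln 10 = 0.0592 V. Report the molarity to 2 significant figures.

Pt²⁺/Pt is the cathode (higher E°); E°cell = +1.191 − (+0.148) = +1.043 V with n = 2.
Rearranging E = E° − (0.0592/n)·log Q gives log Q = 2(+1.043 − (+1.086))/0.0592 = −1.453.
For Pt^2+(aq) + Sn^2+(aq) → Pt(s) + Sn^4+(aq), the reaction quotient is Q = [Sn^4+(aq)] / ([Pt^2+(aq)]·[Sn^2+(aq)]).
Isolating [Sn^4+(aq)] in Q = 10^{−1.453} yields log [Sn^4+(aq)] = −1.035, i.e. 0.092 M.

0.092 M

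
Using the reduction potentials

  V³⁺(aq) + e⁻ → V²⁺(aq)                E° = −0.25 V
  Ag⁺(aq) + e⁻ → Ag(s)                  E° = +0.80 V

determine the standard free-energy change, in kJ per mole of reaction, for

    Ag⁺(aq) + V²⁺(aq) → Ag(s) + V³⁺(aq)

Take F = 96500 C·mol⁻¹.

−101 kJ/mol

In the reaction as written Ag⁺(aq) is reduced, so the Ag⁺/Ag couple is the cathode and V³⁺/V²⁺ is the anode.
E°cell = +0.80 − (−0.25) = +1.05 V; balancing electrons gives n = 1.
ΔG° = −nFE°cell = −(1)(96500)(+1.05) J/mol = −101 kJ/mol.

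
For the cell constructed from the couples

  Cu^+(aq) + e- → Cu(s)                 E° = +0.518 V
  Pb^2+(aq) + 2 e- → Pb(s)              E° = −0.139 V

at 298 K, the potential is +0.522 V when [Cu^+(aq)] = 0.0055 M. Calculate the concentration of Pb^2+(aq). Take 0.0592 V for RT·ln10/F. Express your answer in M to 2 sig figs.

1.1 M

With Cu⁺/Cu at the cathode and Pb²⁺/Pb at the anode, E°cell = +0.518 − (−0.139) = +0.657 V (n = 2).
Rearranging E = E° − (0.0592/n)·log Q gives log Q = 2(+0.657 − (+0.522))/0.0592 = 4.561.
The balanced reaction is 2 Cu^+(aq) + Pb(s) → 2 Cu(s) + Pb^2+(aq), so Q = [Pb^2+(aq)] / [Cu^+(aq)]^2.
Substituting the known concentrations and solving, log [Pb^2+(aq)] = 0.042 and [Pb^2+(aq)] = 1.1 M.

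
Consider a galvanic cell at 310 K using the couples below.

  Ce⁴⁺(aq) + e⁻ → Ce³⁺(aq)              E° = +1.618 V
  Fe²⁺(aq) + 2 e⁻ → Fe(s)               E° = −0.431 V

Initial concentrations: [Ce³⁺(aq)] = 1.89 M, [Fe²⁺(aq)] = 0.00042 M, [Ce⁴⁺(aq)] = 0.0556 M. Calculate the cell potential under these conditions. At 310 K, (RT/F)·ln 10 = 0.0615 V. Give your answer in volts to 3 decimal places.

+2.059 V

Since E°(Ce⁴⁺/Ce³⁺) > E°(Fe²⁺/Fe), Ce⁴⁺/Ce³⁺ serves as the cathode.
The standard potential is +1.618 − (−0.431) = +2.049 V and the balanced reaction transfers n = 2 electrons.
For the overall reaction 2 Ce⁴⁺(aq) + Fe(s) → 2 Ce³⁺(aq) + Fe²⁺(aq), Q = ([Ce³⁺(aq)]^2·[Fe²⁺(aq)]) / [Ce⁴⁺(aq)]^2 = 0.485, giving log Q = −0.314.
Applying E = E° − (RT ln10/nF)·log Q gives +2.049 − (0.0615/2)(−0.314) = +2.059 V.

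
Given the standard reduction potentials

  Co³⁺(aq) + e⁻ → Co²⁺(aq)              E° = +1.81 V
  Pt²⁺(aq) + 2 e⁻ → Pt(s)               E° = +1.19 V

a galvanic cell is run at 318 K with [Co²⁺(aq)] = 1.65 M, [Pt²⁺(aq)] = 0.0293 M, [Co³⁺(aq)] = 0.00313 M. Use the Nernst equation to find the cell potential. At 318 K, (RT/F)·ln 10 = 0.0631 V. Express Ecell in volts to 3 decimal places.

Since E°(Co³⁺/Co²⁺) > E°(Pt²⁺/Pt), Co³⁺/Co²⁺ serves as the cathode.
The standard potential is +1.81 − (+1.19) = +0.62 V and the balanced reaction transfers n = 2 electrons.
For the overall reaction 2 Co³⁺(aq) + Pt(s) → 2 Co²⁺(aq) + Pt²⁺(aq), Q = ([Co²⁺(aq)]^2·[Pt²⁺(aq)]) / [Co³⁺(aq)]^2 = 8.14×10^3, giving log Q = 3.911.
E = E° − (0.0631/n)·log Q = +0.62 − (0.0631/2)(3.911) = +0.497 V.

+0.497 V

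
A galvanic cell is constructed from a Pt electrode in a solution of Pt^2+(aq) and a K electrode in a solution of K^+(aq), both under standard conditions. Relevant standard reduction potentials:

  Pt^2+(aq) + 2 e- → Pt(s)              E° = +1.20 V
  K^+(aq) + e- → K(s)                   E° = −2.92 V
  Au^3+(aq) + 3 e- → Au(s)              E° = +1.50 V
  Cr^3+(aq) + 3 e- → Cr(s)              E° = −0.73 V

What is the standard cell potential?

Of the two couples in this cell, the one with the more positive reduction potential is reduced at the cathode: here that is Pt²⁺/Pt (+1.20 V); K⁺/K (−2.92 V) is the anode.
E°cell = E°(cathode) − E°(anode) = +1.20 − (−2.92) = +4.12 V.

+4.12 V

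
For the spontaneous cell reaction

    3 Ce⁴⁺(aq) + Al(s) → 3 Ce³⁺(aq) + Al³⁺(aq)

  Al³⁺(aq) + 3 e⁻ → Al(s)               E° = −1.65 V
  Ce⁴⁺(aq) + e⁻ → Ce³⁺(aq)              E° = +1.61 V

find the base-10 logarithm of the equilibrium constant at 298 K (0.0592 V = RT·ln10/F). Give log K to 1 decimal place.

The Ce⁴⁺/Ce³⁺ couple is reduced (cathode); E°cell = +1.61 − (−1.65) = +3.26 V with n = 3.
At equilibrium E = 0, so log K = nE°cell / 0.0592 = (3)(+3.26) / 0.0592 = 165.2.

log K = 165.2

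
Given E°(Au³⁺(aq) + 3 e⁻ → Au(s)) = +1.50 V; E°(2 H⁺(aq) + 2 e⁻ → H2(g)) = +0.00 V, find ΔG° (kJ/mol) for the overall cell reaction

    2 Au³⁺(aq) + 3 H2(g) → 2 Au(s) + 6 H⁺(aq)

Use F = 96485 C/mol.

−868 kJ/mol

In the reaction as written Au³⁺(aq) is reduced, so the Au³⁺/Au couple is the cathode and 2H⁺/H₂ is the anode.
E°cell = +1.50 − (+0.00) = +1.50 V; balancing electrons gives n = 6.
ΔG° = −nFE°cell = −(6)(96485)(+1.50) J/mol = −868 kJ/mol.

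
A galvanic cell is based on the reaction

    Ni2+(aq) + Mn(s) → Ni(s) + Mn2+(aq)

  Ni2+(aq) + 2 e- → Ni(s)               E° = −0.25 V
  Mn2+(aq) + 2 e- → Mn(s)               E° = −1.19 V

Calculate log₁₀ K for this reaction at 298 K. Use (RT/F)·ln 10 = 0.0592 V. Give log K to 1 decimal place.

The Ni²⁺/Ni couple is reduced (cathode); E°cell = −0.25 − (−1.19) = +0.94 V with n = 2.
At equilibrium E = 0, so log K = nE°cell / 0.0592 = (2)(+0.94) / 0.0592 = 31.8.

log K = 31.8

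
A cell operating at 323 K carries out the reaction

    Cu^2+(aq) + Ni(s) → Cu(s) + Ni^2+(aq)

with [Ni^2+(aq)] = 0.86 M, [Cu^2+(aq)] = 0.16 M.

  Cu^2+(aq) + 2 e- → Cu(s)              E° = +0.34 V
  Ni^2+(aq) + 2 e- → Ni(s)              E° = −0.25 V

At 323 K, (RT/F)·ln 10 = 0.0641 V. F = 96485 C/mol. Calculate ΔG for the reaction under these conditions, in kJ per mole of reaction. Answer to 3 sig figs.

−109 kJ/mol

With Cu²⁺/Cu reduced at the cathode, E°cell = +0.34 − (−0.25) = +0.59 V and n = 2.
Here Q = [Ni^2+(aq)] / [Cu^2+(aq)] = 5.38 (log Q = 0.730), giving E = +0.59 − (0.0641/2)·(0.730) = +0.5666 V.
Finally ΔG = −nFE = −(2)(96485 C/mol)(+0.5666 V) = −109 kJ/mol.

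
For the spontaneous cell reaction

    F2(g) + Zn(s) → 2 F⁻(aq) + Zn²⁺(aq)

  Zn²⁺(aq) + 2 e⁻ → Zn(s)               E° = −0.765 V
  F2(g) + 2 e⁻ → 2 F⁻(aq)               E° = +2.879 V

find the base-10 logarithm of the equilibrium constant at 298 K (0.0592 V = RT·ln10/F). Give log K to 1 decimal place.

The F₂/F⁻ couple is reduced (cathode); E°cell = +2.879 − (−0.765) = +3.644 V with n = 2.
At equilibrium E = 0, so log K = nE°cell / 0.0592 = (2)(+3.644) / 0.0592 = 123.1.

log K = 123.1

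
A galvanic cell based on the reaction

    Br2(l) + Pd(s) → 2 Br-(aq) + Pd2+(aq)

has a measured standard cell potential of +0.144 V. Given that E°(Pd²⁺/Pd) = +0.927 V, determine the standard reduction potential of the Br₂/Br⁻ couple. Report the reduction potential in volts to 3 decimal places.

In the reaction as written the Br₂/Br⁻ couple is reduced (cathode) and Pd²⁺/Pd is oxidized (anode), so E°cell = E°(Br₂/Br⁻) − E°(Pd²⁺/Pd).
E°(Br₂/Br⁻) = E°cell + E°(anode) = +0.144 + (+0.927) = +1.071 V.

+1.071 V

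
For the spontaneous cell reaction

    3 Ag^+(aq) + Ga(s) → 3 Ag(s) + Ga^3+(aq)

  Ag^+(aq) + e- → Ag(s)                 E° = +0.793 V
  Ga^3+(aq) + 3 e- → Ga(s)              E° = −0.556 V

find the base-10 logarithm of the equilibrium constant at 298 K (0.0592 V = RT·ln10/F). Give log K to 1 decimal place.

The Ag⁺/Ag couple is reduced (cathode); E°cell = +0.793 − (−0.556) = +1.349 V with n = 3.
At equilibrium E = 0, so log K = nE°cell / 0.0592 = (3)(+1.349) / 0.0592 = 68.4.

log K = 68.4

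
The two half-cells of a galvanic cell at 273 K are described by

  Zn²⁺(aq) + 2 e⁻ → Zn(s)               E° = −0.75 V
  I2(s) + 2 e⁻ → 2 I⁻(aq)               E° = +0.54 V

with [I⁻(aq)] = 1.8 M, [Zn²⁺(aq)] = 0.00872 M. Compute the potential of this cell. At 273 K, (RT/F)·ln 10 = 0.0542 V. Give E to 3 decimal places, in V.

+1.332 V

The I₂/I⁻ couple has the more positive E°, so it is the cathode; Zn²⁺/Zn is the anode.
E°cell = +0.54 − (−0.75) = +1.29 V, with n = 2 electrons transferred.
For the overall reaction I2(s) + Zn(s) → 2 I⁻(aq) + Zn²⁺(aq), Q = [I⁻(aq)]^2·[Zn²⁺(aq)] = 0.0283, giving log Q = −1.549.
By the Nernst equation, E = +1.29 − (0.0542/2)·(−1.549) = +1.332 V.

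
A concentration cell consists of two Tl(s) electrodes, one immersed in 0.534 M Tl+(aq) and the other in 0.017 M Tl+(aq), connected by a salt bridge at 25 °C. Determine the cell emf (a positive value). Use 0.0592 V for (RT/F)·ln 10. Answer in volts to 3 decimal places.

0.089 V

For a concentration cell E°cell = 0, since both electrodes use the same couple.
The compartment with the higher Tl+(aq) concentration (0.534 M) acts as the cathode; ions are reduced there and produced at the dilute (0.017 M) anode.
With n = 1, Ecell = −(0.0592/1)·log([dilute]/[conc]) = −(0.0592/1)·log(0.017/0.534) = +0.089 V.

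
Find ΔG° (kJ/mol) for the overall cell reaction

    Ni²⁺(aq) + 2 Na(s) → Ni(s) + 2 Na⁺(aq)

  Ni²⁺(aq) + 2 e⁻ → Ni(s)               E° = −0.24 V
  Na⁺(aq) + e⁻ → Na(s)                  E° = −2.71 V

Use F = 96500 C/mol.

−477 kJ/mol

In the reaction as written Ni²⁺(aq) is reduced, so the Ni²⁺/Ni couple is the cathode and Na⁺/Na is the anode.
E°cell = −0.24 − (−2.71) = +2.47 V; balancing electrons gives n = 2.
ΔG° = −nFE°cell = −(2)(96500)(+2.47) J/mol = −477 kJ/mol.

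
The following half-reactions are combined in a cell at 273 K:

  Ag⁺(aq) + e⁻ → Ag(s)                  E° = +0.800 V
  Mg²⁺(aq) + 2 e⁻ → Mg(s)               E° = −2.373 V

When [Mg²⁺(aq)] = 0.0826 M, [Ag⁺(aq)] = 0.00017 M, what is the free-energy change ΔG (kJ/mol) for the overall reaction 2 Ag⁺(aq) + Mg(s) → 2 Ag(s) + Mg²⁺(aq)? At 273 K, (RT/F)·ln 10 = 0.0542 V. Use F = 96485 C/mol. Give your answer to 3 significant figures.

−579 kJ/mol

E°cell = +0.800 − (−2.373) = +3.173 V; the balanced reaction transfers n = 2 electrons.
Here Q = [Mg²⁺(aq)] / [Ag⁺(aq)]^2 = 2.86×10^6 (log Q = 6.456), giving E = +3.173 − (0.0542/2)·(6.456) = +2.9980 V.
Finally ΔG = −nFE = −(2)(96485 C/mol)(+2.9980 V) = −579 kJ/mol.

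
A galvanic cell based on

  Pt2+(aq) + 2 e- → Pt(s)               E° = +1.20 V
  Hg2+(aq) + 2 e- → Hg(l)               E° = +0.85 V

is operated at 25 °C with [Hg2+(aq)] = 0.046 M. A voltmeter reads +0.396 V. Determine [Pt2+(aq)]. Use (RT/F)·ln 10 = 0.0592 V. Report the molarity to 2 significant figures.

The Pt²⁺/Pt couple has the larger reduction potential, so it is the cathode: E°cell = +1.20 − (+0.85) = +0.35 V and n = 2.
Since E = E° − (0.0592/n)·log Q, log Q = n(E° − E)/0.0592 = −1.554.
For Pt2+(aq) + Hg(l) → Pt(s) + Hg2+(aq), the reaction quotient is Q = [Hg2+(aq)] / [Pt2+(aq)].
Substituting the known concentrations and solving, log [Pt2+(aq)] = 0.217 and [Pt2+(aq)] = 1.6 M.

1.6 M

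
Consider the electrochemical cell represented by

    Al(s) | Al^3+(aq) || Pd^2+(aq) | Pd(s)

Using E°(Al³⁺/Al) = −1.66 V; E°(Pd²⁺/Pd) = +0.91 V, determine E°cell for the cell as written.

+2.57 V

By convention the left-hand electrode in cell notation is the anode (oxidation) and the right-hand electrode is the cathode (reduction).
E°cell = E°(right) − E°(left) = +0.91 − (−1.66) = +2.57 V.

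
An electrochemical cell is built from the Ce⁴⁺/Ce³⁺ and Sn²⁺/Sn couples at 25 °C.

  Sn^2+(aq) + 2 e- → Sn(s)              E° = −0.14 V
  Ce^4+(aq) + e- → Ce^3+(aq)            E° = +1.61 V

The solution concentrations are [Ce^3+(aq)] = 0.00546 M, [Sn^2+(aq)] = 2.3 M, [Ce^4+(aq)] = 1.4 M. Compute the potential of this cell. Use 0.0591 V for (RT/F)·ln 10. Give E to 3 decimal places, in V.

+1.882 V

Ce⁴⁺/Ce³⁺ is reduced (cathode, E° = +1.61 V) and Sn²⁺/Sn is oxidized (anode).
E°cell = +1.61 − (−0.14) = +1.75 V, with n = 2 electrons transferred.
Balancing gives 2 Ce^4+(aq) + Sn(s) → 2 Ce^3+(aq) + Sn^2+(aq); hence Q = ([Ce^3+(aq)]^2·[Sn^2+(aq)]) / [Ce^4+(aq)]^2 = 3.5×10^−5 (log Q = −4.456).
E = E° − (0.0591/n)·log Q = +1.75 − (0.0591/2)(−4.456) = +1.882 V.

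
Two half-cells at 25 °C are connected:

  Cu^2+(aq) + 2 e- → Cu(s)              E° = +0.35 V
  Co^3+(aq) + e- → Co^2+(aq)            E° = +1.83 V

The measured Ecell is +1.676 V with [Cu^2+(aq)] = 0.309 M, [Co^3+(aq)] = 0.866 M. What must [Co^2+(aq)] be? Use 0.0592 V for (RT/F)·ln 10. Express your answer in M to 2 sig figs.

The Co³⁺/Co²⁺ couple has the larger reduction potential, so it is the cathode: E°cell = +1.83 − (+0.35) = +1.48 V and n = 2.
From the Nernst equation, log Q = n(E° − E)/0.0592 = 2·(+1.48 − (+1.676))/0.0592 = −6.622.
Balancing electrons gives 2 Co^3+(aq) + Cu(s) → 2 Co^2+(aq) + Cu^2+(aq); thus Q = ([Co^2+(aq)]^2·[Cu^2+(aq)]) / [Co^3+(aq)]^2.
Substituting the known concentrations and solving, log [Co^2+(aq)] = −3.118 and [Co^2+(aq)] = 0.00076 M.

0.00076 M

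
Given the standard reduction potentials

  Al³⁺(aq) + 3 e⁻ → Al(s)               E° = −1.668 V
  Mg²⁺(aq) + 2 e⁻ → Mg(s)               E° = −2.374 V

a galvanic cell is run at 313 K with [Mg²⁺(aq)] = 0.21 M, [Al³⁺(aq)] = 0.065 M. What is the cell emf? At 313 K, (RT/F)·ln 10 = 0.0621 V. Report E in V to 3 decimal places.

+0.702 V

Since E°(Al³⁺/Al) > E°(Mg²⁺/Mg), Al³⁺/Al serves as the cathode.
E°cell = −1.668 − (−2.374) = +0.706 V, with n = 6 electrons transferred.
The balanced reaction is 2 Al³⁺(aq) + 3 Mg(s) → 2 Al(s) + 3 Mg²⁺(aq), so Q = [Mg²⁺(aq)]^3 / [Al³⁺(aq)]^2 = 2.19 and log Q = 0.341.
Applying E = E° − (RT ln10/nF)·log Q gives +0.706 − (0.0621/6)(0.341) = +0.702 V.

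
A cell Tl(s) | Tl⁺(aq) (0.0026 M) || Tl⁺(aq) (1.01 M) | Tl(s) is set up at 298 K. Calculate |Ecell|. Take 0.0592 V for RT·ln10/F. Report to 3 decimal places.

0.153 V

For a concentration cell E°cell = 0, since both electrodes use the same couple.
The compartment with the higher Tl⁺(aq) concentration (1.01 M) acts as the cathode; ions are reduced there and produced at the dilute (0.0026 M) anode.
With n = 1, Ecell = −(0.0592/1)·log([dilute]/[conc]) = −(0.0592/1)·log(0.0026/1.01) = +0.153 V.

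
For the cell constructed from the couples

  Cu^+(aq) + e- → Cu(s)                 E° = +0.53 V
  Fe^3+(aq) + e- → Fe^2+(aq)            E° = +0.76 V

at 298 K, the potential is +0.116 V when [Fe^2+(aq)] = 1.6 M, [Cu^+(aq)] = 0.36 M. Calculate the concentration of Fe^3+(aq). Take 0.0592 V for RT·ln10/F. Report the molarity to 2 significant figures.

0.0068 M

With Fe³⁺/Fe²⁺ at the cathode and Cu⁺/Cu at the anode, E°cell = +0.76 − (+0.53) = +0.23 V (n = 1).
Rearranging E = E° − (0.0592/n)·log Q gives log Q = 1(+0.23 − (+0.116))/0.0592 = 1.926.
The balanced reaction is Fe^3+(aq) + Cu(s) → Fe^2+(aq) + Cu^+(aq), so Q = ([Fe^2+(aq)]·[Cu^+(aq)]) / [Fe^3+(aq)].
Solving for the unknown gives log [Fe^3+(aq)] = −2.166, so [Fe^3+(aq)] ≈ 0.0068 M.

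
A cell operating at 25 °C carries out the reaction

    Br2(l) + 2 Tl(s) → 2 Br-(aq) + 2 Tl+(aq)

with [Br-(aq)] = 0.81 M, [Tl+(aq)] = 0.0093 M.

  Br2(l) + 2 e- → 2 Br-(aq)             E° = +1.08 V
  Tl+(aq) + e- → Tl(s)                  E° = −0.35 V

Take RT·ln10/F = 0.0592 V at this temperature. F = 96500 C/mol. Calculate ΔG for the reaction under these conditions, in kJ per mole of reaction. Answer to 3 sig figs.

−300 kJ/mol

E°cell = +1.08 − (−0.35) = +1.43 V; the balanced reaction transfers n = 2 electrons.
Q = [Br-(aq)]^2·[Tl+(aq)]^2 = 5.67×10^−5, so log Q = −4.246 and E = +1.43 − (0.0592/2)(−4.246) = +1.5557 V.
Finally ΔG = −nFE = −(2)(96500 C/mol)(+1.5557 V) = −300 kJ/mol.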